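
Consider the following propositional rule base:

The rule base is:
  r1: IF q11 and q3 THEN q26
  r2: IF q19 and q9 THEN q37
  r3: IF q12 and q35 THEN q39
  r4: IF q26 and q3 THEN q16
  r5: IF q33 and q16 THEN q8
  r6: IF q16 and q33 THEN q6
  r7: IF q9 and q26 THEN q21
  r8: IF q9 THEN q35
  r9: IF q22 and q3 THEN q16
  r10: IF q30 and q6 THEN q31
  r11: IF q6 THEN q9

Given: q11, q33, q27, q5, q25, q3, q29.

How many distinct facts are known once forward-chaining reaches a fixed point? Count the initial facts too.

14

[1] r1 [IF q11 and q3 THEN q26]. ⇒ new: q26.
[2] r4 [IF q26 and q3 THEN q16]. ⇒ new: q16.
[3] r5 [IF q33 and q16 THEN q8]; r6 [IF q16 and q33 THEN q6]. ⇒ new: q8, q6.
[4] r11 [IF q6 THEN q9]. ⇒ new: q9.
[5] r7 [IF q9 and q26 THEN q21]; r8 [IF q9 THEN q35]. ⇒ new: q21, q35.
Closure: {q11, q16, q21, q25, q26, q27, q29, q3, q33, q35, q5, q6, q8, q9} — 14 facts.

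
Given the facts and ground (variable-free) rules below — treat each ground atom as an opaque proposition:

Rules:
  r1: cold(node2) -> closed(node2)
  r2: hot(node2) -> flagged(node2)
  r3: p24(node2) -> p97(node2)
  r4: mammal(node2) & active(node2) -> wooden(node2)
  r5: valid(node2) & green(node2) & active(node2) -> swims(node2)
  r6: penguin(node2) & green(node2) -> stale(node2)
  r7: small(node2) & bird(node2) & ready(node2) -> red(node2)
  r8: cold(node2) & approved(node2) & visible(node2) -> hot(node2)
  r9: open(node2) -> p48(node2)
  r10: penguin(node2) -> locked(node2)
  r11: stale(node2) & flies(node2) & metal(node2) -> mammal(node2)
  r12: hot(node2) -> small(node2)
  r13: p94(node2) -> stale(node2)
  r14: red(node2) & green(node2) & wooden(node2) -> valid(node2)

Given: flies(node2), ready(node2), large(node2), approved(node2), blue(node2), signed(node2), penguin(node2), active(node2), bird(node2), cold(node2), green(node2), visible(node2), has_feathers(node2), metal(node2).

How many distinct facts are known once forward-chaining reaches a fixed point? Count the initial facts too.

Round 1 — r1, r6, r8, r10, derive closed(node2), stale(node2), hot(node2), locked(node2).
Round 2 — r2, r11, r12, derive flagged(node2), mammal(node2), small(node2).
Round 3 — r4, r7, derive wooden(node2), red(node2).
Round 4 — r14, derive valid(node2).
Round 5 — r5, derive swims(node2).
Closure: {active(node2), approved(node2), bird(node2), blue(node2), closed(node2), cold(node2), flagged(node2), flies(node2), green(node2), has_feathers(node2), hot(node2), large(node2), locked(node2), mammal(node2), metal(node2), penguin(node2), ready(node2), red(node2), signed(node2), small(node2), stale(node2), swims(node2), valid(node2), visible(node2), wooden(node2)} — 25 facts.

25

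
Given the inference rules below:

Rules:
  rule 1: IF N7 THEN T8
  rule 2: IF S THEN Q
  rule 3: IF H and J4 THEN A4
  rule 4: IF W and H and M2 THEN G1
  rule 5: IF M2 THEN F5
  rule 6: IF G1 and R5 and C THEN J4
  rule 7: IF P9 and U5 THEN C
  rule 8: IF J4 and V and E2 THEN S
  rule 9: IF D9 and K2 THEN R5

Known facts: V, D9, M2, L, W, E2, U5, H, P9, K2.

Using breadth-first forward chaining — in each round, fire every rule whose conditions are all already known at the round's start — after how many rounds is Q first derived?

[1] rule 4 [IF W and H and M2 THEN G1]; rule 5 [IF M2 THEN F5]; rule 7 [IF P9 and U5 THEN C]; rule 9 [IF D9 and K2 THEN R5]. ⇒ new: G1, F5, C, R5.
[2] rule 6 [IF G1 and R5 and C THEN J4]. ⇒ new: J4.
[3] rule 3 [IF H and J4 THEN A4]; rule 8 [IF J4 and V and E2 THEN S]. ⇒ new: A4, S.
[4] rule 2 [IF S THEN Q]. ⇒ new: Q.
Q first appears in round 4.

4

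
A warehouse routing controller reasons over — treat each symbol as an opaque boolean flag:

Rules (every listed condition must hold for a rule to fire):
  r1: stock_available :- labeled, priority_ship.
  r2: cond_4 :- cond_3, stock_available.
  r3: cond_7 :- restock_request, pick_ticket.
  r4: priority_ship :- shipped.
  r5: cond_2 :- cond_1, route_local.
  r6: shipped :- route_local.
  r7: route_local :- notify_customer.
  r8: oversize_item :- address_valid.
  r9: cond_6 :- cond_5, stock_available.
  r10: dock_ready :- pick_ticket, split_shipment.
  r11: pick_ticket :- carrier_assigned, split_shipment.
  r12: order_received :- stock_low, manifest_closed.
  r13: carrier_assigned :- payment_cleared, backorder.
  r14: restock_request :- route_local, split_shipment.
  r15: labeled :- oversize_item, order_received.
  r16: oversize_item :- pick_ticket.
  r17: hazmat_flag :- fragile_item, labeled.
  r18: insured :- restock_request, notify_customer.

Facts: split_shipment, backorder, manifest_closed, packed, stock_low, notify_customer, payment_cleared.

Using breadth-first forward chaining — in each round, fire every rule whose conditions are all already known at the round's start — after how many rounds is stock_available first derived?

[1] r7 [route_local :- notify_customer.]; r12 [order_received :- stock_low, manifest_closed.]; r13 [carrier_assigned :- payment_cleared, backorder.]. ⇒ new: route_local, order_received, carrier_assigned.
[2] r6 [shipped :- route_local.]; r11 [pick_ticket :- carrier_assigned, split_shipment.]; r14 [restock_request :- route_local, split_shipment.]. ⇒ new: shipped, pick_ticket, restock_request.
[3] r3 [cond_7 :- restock_request, pick_ticket.]; r4 [priority_ship :- shipped.]; r10 [dock_ready :- pick_ticket, split_shipment.]; r16 [oversize_item :- pick_ticket.]; r18 [insured :- restock_request, notify_customer.]. ⇒ new: cond_7, priority_ship, dock_ready, oversize_item, insured.
[4] r15 [labeled :- oversize_item, order_received.]. ⇒ new: labeled.
[5] r1 [stock_available :- labeled, priority_ship.]. ⇒ new: stock_available.
stock_available first appears in round 5.

5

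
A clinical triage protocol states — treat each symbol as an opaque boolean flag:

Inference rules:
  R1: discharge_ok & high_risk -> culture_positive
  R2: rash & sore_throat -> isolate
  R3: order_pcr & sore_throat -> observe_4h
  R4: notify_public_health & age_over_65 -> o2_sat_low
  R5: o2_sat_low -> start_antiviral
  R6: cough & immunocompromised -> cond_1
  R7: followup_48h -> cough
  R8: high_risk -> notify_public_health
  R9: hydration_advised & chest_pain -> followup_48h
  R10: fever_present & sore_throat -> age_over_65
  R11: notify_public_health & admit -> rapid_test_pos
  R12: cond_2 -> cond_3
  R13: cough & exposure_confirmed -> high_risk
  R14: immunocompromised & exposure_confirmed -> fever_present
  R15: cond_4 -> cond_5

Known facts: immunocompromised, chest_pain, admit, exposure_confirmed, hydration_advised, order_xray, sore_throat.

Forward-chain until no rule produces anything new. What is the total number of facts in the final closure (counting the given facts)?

Round 1: R9 [hydration_advised & chest_pain -> followup_48h]; R14 [immunocompromised & exposure_confirmed -> fever_present]. New: followup_48h, fever_present.
Round 2: R7 [followup_48h -> cough]; R10 [fever_present & sore_throat -> age_over_65]. New: cough, age_over_65.
Round 3: R6 [cough & immunocompromised -> cond_1]; R13 [cough & exposure_confirmed -> high_risk]. New: cond_1, high_risk.
Round 4: R8 [high_risk -> notify_public_health]. New: notify_public_health.
Round 5: R4 [notify_public_health & age_over_65 -> o2_sat_low]; R11 [notify_public_health & admit -> rapid_test_pos]. New: o2_sat_low, rapid_test_pos.
Round 6: R5 [o2_sat_low -> start_antiviral]. New: start_antiviral.
Closure: {admit, age_over_65, chest_pain, cond_1, cough, exposure_confirmed, fever_present, followup_48h, high_risk, hydration_advised, immunocompromised, notify_public_health, o2_sat_low, order_xray, rapid_test_pos, sore_throat, start_antiviral} — 17 facts.

17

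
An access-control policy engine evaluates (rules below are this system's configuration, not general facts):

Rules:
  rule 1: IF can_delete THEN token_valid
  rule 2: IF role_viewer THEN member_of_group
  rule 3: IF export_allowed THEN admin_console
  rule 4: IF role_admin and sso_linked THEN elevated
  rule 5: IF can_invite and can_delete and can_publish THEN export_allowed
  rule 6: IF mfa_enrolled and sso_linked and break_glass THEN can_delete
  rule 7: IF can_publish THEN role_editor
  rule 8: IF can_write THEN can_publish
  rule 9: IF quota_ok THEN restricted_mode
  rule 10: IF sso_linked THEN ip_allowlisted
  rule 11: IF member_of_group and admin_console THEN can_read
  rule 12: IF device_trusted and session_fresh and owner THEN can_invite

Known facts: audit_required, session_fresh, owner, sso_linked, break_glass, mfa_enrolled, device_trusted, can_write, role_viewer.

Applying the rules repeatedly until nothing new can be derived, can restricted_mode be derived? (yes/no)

Round 1 — rule 2, rule 6, rule 8, rule 10, rule 12, derive member_of_group, can_delete, can_publish, ip_allowlisted, can_invite.
Round 2 — rule 1, rule 5, rule 7, derive token_valid, export_allowed, role_editor.
Round 3 — rule 3, derive admin_console.
Round 4 — rule 11, derive can_read.
Fixed point reached. restricted_mode is concluded only by rule 9; rule 9 needs quota_ok (never derived).

no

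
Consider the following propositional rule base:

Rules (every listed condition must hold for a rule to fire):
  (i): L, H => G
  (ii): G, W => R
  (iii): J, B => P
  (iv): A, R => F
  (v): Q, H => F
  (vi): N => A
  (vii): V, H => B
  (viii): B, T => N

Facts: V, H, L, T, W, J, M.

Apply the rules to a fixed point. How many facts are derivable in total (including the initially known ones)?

14

[1] (i) [L, H => G]; (vii) [V, H => B]. ⇒ new: G, B.
[2] (ii) [G, W => R]; (iii) [J, B => P]; (viii) [B, T => N]. ⇒ new: R, P, N.
[3] (vi) [N => A]. ⇒ new: A.
[4] (iv) [A, R => F]. ⇒ new: F.
Closure: {A, B, F, G, H, J, L, M, N, P, R, T, V, W} — 14 facts.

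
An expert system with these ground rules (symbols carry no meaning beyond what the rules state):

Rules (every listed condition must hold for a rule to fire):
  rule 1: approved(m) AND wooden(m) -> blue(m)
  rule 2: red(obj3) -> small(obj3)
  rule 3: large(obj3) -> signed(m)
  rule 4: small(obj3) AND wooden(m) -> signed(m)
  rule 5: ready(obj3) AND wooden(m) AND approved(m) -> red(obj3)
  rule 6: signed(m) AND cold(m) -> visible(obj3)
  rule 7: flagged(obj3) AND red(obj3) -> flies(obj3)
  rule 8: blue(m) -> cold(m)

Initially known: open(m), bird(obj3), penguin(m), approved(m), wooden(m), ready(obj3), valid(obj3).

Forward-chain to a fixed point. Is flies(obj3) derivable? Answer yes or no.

[1] rule 1 [approved(m) AND wooden(m) -> blue(m)]; rule 5 [ready(obj3) AND wooden(m) AND approved(m) -> red(obj3)]. ⇒ new: blue(m), red(obj3).
[2] rule 2 [red(obj3) -> small(obj3)]; rule 8 [blue(m) -> cold(m)]. ⇒ new: small(obj3), cold(m).
[3] rule 4 [small(obj3) AND wooden(m) -> signed(m)]. ⇒ new: signed(m).
[4] rule 6 [signed(m) AND cold(m) -> visible(obj3)]. ⇒ new: visible(obj3).
Fixed point reached. flies(obj3) is concluded only by rule 7; rule 7 needs flagged(obj3) (never derived).

no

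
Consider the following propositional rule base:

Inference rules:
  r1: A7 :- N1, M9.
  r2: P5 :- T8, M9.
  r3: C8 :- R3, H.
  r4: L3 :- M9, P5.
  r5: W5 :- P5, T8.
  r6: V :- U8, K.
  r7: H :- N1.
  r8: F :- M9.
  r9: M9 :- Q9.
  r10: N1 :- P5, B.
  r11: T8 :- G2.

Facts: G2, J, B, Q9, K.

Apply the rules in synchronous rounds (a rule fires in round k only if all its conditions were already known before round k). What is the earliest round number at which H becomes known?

Round 1: r9 [M9 :- Q9.]; r11 [T8 :- G2.]. Adds M9, T8.
Round 2: r2 [P5 :- T8, M9.]; r8 [F :- M9.]. Adds P5, F.
Round 3: r4 [L3 :- M9, P5.]; r5 [W5 :- P5, T8.]; r10 [N1 :- P5, B.]. Adds L3, W5, N1.
Round 4: r1 [A7 :- N1, M9.]; r7 [H :- N1.]. Adds A7, H.
H first appears in round 4.

4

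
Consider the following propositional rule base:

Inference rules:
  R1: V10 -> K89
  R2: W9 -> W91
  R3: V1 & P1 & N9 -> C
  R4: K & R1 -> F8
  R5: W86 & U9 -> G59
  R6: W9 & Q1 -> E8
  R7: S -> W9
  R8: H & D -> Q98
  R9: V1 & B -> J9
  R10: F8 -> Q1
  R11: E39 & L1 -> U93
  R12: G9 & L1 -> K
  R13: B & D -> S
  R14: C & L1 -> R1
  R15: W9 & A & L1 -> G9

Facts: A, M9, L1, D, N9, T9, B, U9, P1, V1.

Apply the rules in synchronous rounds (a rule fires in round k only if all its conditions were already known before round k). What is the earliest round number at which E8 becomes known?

7

Round 1 fires R3, R9, R13, giving C, J9, S.
Round 2 fires R7, R14, giving W9, R1.
Round 3 fires R2, R15, giving W91, G9.
Round 4 fires R12, giving K.
Round 5 fires R4, giving F8.
Round 6 fires R10, giving Q1.
Round 7 fires R6, giving E8.
E8 first appears in round 7.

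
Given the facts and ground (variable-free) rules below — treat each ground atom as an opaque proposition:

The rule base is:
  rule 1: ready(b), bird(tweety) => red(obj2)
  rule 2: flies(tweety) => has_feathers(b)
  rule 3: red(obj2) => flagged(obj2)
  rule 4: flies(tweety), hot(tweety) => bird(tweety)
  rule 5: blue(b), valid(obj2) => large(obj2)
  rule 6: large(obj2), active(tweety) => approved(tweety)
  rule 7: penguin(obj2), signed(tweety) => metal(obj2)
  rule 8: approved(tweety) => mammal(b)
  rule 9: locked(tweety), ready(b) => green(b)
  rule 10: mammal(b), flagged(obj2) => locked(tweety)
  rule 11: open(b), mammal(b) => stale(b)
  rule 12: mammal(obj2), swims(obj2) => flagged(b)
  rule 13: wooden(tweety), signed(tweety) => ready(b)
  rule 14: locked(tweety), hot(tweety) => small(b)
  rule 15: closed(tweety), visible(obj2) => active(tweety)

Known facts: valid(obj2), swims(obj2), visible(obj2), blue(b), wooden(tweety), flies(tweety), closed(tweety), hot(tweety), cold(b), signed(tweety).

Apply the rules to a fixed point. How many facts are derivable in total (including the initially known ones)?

22

[1] rule 2 [flies(tweety) => has_feathers(b)]; rule 4 [flies(tweety), hot(tweety) => bird(tweety)]; rule 5 [blue(b), valid(obj2) => large(obj2)]; rule 13 [wooden(tweety), signed(tweety) => ready(b)]; rule 15 [closed(tweety), visible(obj2) => active(tweety)]. ⇒ new: has_feathers(b), bird(tweety), large(obj2), ready(b), active(tweety).
[2] rule 1 [ready(b), bird(tweety) => red(obj2)]; rule 6 [large(obj2), active(tweety) => approved(tweety)]. ⇒ new: red(obj2), approved(tweety).
[3] rule 3 [red(obj2) => flagged(obj2)]; rule 8 [approved(tweety) => mammal(b)]. ⇒ new: flagged(obj2), mammal(b).
[4] rule 10 [mammal(b), flagged(obj2) => locked(tweety)]. ⇒ new: locked(tweety).
[5] rule 9 [locked(tweety), ready(b) => green(b)]; rule 14 [locked(tweety), hot(tweety) => small(b)]. ⇒ new: green(b), small(b).
Closure: {active(tweety), approved(tweety), bird(tweety), blue(b), closed(tweety), cold(b), flagged(obj2), flies(tweety), green(b), has_feathers(b), hot(tweety), large(obj2), locked(tweety), mammal(b), ready(b), red(obj2), signed(tweety), small(b), swims(obj2), valid(obj2), visible(obj2), wooden(tweety)} — 22 facts.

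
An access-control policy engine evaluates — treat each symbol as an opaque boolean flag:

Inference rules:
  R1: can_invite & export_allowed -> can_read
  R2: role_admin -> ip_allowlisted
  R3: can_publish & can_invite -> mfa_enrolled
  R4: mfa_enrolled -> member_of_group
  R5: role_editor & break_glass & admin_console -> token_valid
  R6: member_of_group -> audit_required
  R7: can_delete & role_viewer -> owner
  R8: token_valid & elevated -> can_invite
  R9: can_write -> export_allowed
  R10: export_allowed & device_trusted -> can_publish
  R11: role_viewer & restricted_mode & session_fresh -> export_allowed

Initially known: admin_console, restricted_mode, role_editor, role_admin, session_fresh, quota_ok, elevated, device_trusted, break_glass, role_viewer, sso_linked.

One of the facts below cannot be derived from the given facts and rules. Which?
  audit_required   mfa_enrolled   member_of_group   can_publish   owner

[1] R2 [role_admin -> ip_allowlisted]; R5 [role_editor & break_glass & admin_console -> token_valid]; R11 [role_viewer & restricted_mode & session_fresh -> export_allowed]. ⇒ new: ip_allowlisted, token_valid, export_allowed.
[2] R8 [token_valid & elevated -> can_invite]; R10 [export_allowed & device_trusted -> can_publish]. ⇒ new: can_invite, can_publish.
[3] R1 [can_invite & export_allowed -> can_read]; R3 [can_publish & can_invite -> mfa_enrolled]. ⇒ new: can_read, mfa_enrolled.
[4] R4 [mfa_enrolled -> member_of_group]. ⇒ new: member_of_group.
[5] R6 [member_of_group -> audit_required]. ⇒ new: audit_required.
Derived: mfa_enrolled (round 3), audit_required (round 5), can_publish (round 2), member_of_group (round 4). owner never appears in any round.

owner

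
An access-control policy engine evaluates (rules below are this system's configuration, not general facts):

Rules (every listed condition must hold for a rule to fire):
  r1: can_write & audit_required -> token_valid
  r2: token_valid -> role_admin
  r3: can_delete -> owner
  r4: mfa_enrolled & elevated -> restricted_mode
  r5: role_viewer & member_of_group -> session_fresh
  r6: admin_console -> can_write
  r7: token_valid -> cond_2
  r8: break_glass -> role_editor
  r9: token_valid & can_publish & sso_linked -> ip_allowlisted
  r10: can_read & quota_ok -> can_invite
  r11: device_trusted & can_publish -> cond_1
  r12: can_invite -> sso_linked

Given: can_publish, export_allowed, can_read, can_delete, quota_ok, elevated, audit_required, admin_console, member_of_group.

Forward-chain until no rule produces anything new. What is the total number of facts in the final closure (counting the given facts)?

17

[1] r3 [can_delete -> owner]; r6 [admin_console -> can_write]; r10 [can_read & quota_ok -> can_invite]. ⇒ new: owner, can_write, can_invite.
[2] r1 [can_write & audit_required -> token_valid]; r12 [can_invite -> sso_linked]. ⇒ new: token_valid, sso_linked.
[3] r2 [token_valid -> role_admin]; r7 [token_valid -> cond_2]; r9 [token_valid & can_publish & sso_linked -> ip_allowlisted]. ⇒ new: role_admin, cond_2, ip_allowlisted.
Closure: {admin_console, audit_required, can_delete, can_invite, can_publish, can_read, can_write, cond_2, elevated, export_allowed, ip_allowlisted, member_of_group, owner, quota_ok, role_admin, sso_linked, token_valid} — 17 facts.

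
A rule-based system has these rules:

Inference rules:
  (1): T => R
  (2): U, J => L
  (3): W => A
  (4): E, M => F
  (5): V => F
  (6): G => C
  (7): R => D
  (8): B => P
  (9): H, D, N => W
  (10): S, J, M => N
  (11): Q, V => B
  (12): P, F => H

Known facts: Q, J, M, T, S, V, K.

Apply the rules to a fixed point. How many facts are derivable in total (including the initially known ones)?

Round 1: (1) [T => R]; (5) [V => F]; (10) [S, J, M => N]; (11) [Q, V => B]. New: R, F, N, B.
Round 2: (7) [R => D]; (8) [B => P]. New: D, P.
Round 3: (12) [P, F => H]. New: H.
Round 4: (9) [H, D, N => W]. New: W.
Round 5: (3) [W => A]. New: A.
Closure: {A, B, D, F, H, J, K, M, N, P, Q, R, S, T, V, W} — 16 facts.

16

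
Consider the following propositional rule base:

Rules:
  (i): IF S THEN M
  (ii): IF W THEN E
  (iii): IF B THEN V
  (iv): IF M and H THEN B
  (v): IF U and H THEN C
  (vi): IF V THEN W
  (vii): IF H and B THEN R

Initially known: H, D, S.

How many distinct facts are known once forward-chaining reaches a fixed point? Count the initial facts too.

9

Round 1: (i) [IF S THEN M]. New: M.
Round 2: (iv) [IF M and H THEN B]. New: B.
Round 3: (iii) [IF B THEN V]; (vii) [IF H and B THEN R]. New: V, R.
Round 4: (vi) [IF V THEN W]. New: W.
Round 5: (ii) [IF W THEN E]. New: E.
Closure: {B, D, E, H, M, R, S, V, W} — 9 facts.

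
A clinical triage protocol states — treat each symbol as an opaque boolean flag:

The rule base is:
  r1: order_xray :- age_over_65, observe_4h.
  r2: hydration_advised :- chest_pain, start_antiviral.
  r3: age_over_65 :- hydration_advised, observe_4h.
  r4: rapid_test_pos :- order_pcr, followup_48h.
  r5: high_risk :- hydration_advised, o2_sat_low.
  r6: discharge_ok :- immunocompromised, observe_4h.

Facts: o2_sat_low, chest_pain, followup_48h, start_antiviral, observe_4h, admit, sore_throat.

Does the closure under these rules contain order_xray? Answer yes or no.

Round 1: r2 [hydration_advised :- chest_pain, start_antiviral.]. New: hydration_advised.
Round 2: r3 [age_over_65 :- hydration_advised, observe_4h.]; r5 [high_risk :- hydration_advised, o2_sat_low.]. New: age_over_65, high_risk.
Round 3: r1 [order_xray :- age_over_65, observe_4h.]. New: order_xray.
order_xray appears in round 3, so it is derivable.

yes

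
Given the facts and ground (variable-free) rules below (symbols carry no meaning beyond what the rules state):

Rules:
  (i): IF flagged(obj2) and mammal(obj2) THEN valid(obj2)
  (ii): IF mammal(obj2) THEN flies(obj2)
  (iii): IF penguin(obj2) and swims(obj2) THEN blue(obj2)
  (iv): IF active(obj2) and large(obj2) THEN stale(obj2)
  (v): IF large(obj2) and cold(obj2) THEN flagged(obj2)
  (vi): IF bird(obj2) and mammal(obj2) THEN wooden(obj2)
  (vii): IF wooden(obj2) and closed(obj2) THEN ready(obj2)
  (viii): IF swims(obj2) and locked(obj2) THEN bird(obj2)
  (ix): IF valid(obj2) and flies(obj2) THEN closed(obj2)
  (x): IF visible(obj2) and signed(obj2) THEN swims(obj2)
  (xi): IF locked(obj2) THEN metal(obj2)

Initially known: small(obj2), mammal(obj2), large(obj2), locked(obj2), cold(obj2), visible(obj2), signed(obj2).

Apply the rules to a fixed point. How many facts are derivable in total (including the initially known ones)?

Round 1 fires (ii), (v), (x), (xi), giving flies(obj2), flagged(obj2), swims(obj2), metal(obj2).
Round 2 fires (i), (viii), giving valid(obj2), bird(obj2).
Round 3 fires (vi), (ix), giving wooden(obj2), closed(obj2).
Round 4 fires (vii), giving ready(obj2).
Closure: {bird(obj2), closed(obj2), cold(obj2), flagged(obj2), flies(obj2), large(obj2), locked(obj2), mammal(obj2), metal(obj2), ready(obj2), signed(obj2), small(obj2), swims(obj2), valid(obj2), visible(obj2), wooden(obj2)} — 16 facts.

16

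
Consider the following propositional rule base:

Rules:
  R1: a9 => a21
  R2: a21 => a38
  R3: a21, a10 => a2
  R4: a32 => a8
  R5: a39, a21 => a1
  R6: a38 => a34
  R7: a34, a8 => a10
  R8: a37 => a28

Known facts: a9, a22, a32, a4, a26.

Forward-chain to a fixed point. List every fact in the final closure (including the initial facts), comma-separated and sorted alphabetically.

a10, a2, a21, a22, a26, a32, a34, a38, a4, a8, a9

[1] R1 [a9 => a21]; R4 [a32 => a8]. ⇒ new: a21, a8.
[2] R2 [a21 => a38]. ⇒ new: a38.
[3] R6 [a38 => a34]. ⇒ new: a34.
[4] R7 [a34, a8 => a10]. ⇒ new: a10.
[5] R3 [a21, a10 => a2]. ⇒ new: a2.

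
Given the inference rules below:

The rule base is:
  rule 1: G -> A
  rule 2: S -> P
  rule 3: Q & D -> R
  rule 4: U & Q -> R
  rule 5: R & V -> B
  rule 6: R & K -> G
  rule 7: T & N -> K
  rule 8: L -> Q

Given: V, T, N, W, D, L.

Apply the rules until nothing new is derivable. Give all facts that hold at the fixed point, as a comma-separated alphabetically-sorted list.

A, B, D, G, K, L, N, Q, R, T, V, W

Round 1 — rule 7, rule 8, derive K, Q.
Round 2 — rule 3, derive R.
Round 3 — rule 5, rule 6, derive B, G.
Round 4 — rule 1, derive A.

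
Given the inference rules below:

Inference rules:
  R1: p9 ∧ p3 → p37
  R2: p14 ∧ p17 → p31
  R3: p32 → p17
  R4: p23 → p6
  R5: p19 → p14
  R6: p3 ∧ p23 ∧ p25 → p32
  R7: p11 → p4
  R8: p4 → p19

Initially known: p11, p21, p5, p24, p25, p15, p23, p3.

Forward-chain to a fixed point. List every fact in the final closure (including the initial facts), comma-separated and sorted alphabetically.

p11, p14, p15, p17, p19, p21, p23, p24, p25, p3, p31, p32, p4, p5, p6

Round 1: R4 [p23 → p6]; R6 [p3 ∧ p23 ∧ p25 → p32]; R7 [p11 → p4]. New: p6, p32, p4.
Round 2: R3 [p32 → p17]; R8 [p4 → p19]. New: p17, p19.
Round 3: R5 [p19 → p14]. New: p14.
Round 4: R2 [p14 ∧ p17 → p31]. New: p31.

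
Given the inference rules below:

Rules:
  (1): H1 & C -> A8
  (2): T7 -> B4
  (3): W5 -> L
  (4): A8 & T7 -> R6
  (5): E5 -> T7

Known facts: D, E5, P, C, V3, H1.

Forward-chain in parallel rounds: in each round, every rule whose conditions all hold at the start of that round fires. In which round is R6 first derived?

Round 1: (1) [H1 & C -> A8]; (5) [E5 -> T7]. New: A8, T7.
Round 2: (2) [T7 -> B4]; (4) [A8 & T7 -> R6]. New: B4, R6.
R6 first appears in round 2.

2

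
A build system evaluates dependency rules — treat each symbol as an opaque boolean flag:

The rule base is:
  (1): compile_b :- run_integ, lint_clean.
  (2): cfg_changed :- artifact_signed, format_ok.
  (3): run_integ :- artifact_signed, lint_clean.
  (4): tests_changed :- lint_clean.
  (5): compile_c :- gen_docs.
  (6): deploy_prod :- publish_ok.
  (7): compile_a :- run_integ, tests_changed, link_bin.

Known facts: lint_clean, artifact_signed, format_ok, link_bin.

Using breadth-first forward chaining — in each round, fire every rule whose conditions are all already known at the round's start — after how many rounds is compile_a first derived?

2

[1] (2) [cfg_changed :- artifact_signed, format_ok.]; (3) [run_integ :- artifact_signed, lint_clean.]; (4) [tests_changed :- lint_clean.]. ⇒ new: cfg_changed, run_integ, tests_changed.
[2] (1) [compile_b :- run_integ, lint_clean.]; (7) [compile_a :- run_integ, tests_changed, link_bin.]. ⇒ new: compile_b, compile_a.
compile_a first appears in round 2.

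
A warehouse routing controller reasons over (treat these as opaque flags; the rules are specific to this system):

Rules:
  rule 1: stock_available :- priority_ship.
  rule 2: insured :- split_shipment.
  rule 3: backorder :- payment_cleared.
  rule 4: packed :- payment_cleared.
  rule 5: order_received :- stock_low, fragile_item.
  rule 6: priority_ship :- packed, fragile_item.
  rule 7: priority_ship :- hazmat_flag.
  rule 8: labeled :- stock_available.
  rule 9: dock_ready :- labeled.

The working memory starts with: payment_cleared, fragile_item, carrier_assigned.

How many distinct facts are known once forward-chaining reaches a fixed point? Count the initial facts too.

9

[1] rule 3 [backorder :- payment_cleared.]; rule 4 [packed :- payment_cleared.]. ⇒ new: backorder, packed.
[2] rule 6 [priority_ship :- packed, fragile_item.]. ⇒ new: priority_ship.
[3] rule 1 [stock_available :- priority_ship.]. ⇒ new: stock_available.
[4] rule 8 [labeled :- stock_available.]. ⇒ new: labeled.
[5] rule 9 [dock_ready :- labeled.]. ⇒ new: dock_ready.
Closure: {backorder, carrier_assigned, dock_ready, fragile_item, labeled, packed, payment_cleared, priority_ship, stock_available} — 9 facts.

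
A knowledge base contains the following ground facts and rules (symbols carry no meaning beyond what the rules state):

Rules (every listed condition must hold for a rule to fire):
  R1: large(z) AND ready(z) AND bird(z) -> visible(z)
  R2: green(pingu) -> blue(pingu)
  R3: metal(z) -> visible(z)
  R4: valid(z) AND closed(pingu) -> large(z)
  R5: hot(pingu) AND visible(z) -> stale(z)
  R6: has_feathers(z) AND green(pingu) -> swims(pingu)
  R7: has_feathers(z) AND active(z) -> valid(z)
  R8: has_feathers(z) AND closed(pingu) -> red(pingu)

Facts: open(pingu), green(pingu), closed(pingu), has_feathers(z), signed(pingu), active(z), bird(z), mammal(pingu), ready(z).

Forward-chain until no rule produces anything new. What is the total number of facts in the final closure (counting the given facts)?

Round 1 fires R2, R6, R7, R8, giving blue(pingu), swims(pingu), valid(z), red(pingu).
Round 2 fires R4, giving large(z).
Round 3 fires R1, giving visible(z).
Closure: {active(z), bird(z), blue(pingu), closed(pingu), green(pingu), has_feathers(z), large(z), mammal(pingu), open(pingu), ready(z), red(pingu), signed(pingu), swims(pingu), valid(z), visible(z)} — 15 facts.

15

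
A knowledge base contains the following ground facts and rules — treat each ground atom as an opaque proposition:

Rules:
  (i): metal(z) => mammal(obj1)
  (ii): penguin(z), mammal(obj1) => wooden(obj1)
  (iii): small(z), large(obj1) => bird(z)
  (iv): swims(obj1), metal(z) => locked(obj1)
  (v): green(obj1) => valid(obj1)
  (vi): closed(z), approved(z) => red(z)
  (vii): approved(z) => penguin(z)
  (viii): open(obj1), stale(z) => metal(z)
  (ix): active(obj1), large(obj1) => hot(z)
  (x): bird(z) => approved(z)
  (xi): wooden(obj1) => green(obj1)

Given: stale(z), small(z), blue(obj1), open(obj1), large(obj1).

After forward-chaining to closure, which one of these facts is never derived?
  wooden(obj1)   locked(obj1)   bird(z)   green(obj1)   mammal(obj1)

locked(obj1)

Round 1 fires (iii), (viii), giving bird(z), metal(z).
Round 2 fires (i), (x), giving mammal(obj1), approved(z).
Round 3 fires (vii), giving penguin(z).
Round 4 fires (ii), giving wooden(obj1).
Round 5 fires (xi), giving green(obj1).
Round 6 fires (v), giving valid(obj1).
Derived: wooden(obj1) (round 4), mammal(obj1) (round 2), bird(z) (round 1), green(obj1) (round 5). locked(obj1) never appears in any round.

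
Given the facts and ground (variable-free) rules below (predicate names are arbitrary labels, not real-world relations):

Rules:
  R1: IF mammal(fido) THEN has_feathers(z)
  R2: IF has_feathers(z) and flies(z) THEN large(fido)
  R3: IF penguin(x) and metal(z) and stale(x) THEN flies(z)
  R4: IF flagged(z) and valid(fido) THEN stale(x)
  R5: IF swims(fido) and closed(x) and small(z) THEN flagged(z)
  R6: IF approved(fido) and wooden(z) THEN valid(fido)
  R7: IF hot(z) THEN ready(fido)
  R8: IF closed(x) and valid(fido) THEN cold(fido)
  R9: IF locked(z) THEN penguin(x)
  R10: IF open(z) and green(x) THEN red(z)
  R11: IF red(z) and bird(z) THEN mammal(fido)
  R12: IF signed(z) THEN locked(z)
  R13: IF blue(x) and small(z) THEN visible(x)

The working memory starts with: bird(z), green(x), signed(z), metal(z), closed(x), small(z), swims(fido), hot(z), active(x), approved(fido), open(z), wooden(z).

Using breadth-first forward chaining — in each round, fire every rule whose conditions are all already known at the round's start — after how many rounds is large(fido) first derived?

4

Round 1: R5 [IF swims(fido) and closed(x) and small(z) THEN flagged(z)]; R6 [IF approved(fido) and wooden(z) THEN valid(fido)]; R7 [IF hot(z) THEN ready(fido)]; R10 [IF open(z) and green(x) THEN red(z)]; R12 [IF signed(z) THEN locked(z)]. New: flagged(z), valid(fido), ready(fido), red(z), locked(z).
Round 2: R4 [IF flagged(z) and valid(fido) THEN stale(x)]; R8 [IF closed(x) and valid(fido) THEN cold(fido)]; R9 [IF locked(z) THEN penguin(x)]; R11 [IF red(z) and bird(z) THEN mammal(fido)]. New: stale(x), cold(fido), penguin(x), mammal(fido).
Round 3: R1 [IF mammal(fido) THEN has_feathers(z)]; R3 [IF penguin(x) and metal(z) and stale(x) THEN flies(z)]. New: has_feathers(z), flies(z).
Round 4: R2 [IF has_feathers(z) and flies(z) THEN large(fido)]. New: large(fido).
large(fido) first appears in round 4.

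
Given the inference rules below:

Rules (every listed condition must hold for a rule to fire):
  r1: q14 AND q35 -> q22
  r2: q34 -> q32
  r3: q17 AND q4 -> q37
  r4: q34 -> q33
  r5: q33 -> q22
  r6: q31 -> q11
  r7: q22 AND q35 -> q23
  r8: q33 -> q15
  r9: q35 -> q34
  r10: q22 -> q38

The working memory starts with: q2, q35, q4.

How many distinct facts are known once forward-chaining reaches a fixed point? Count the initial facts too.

Round 1: r9 [q35 -> q34]. Adds q34.
Round 2: r2 [q34 -> q32]; r4 [q34 -> q33]. Adds q32, q33.
Round 3: r5 [q33 -> q22]; r8 [q33 -> q15]. Adds q22, q15.
Round 4: r7 [q22 AND q35 -> q23]; r10 [q22 -> q38]. Adds q23, q38.
Closure: {q15, q2, q22, q23, q32, q33, q34, q35, q38, q4} — 10 facts.

10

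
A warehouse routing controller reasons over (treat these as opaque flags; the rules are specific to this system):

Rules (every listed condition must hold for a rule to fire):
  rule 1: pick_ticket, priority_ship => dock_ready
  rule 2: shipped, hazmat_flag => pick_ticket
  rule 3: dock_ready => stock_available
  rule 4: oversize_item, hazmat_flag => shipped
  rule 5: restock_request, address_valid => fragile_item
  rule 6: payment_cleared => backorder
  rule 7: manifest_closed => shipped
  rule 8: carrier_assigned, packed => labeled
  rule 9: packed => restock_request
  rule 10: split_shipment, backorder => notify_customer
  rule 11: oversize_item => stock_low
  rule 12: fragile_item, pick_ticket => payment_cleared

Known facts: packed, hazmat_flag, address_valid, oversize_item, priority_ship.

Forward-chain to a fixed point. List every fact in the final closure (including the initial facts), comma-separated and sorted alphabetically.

address_valid, backorder, dock_ready, fragile_item, hazmat_flag, oversize_item, packed, payment_cleared, pick_ticket, priority_ship, restock_request, shipped, stock_available, stock_low

Round 1: rule 4 [oversize_item, hazmat_flag => shipped]; rule 9 [packed => restock_request]; rule 11 [oversize_item => stock_low]. New: shipped, restock_request, stock_low.
Round 2: rule 2 [shipped, hazmat_flag => pick_ticket]; rule 5 [restock_request, address_valid => fragile_item]. New: pick_ticket, fragile_item.
Round 3: rule 1 [pick_ticket, priority_ship => dock_ready]; rule 12 [fragile_item, pick_ticket => payment_cleared]. New: dock_ready, payment_cleared.
Round 4: rule 3 [dock_ready => stock_available]; rule 6 [payment_cleared => backorder]. New: stock_available, backorder.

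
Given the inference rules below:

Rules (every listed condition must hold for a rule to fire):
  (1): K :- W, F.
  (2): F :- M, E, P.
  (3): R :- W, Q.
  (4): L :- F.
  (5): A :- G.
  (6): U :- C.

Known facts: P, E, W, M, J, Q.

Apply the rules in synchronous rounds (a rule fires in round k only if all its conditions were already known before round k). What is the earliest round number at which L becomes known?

2

Round 1 — (2), (3), derive F, R.
Round 2 — (1), (4), derive K, L.
L first appears in round 2.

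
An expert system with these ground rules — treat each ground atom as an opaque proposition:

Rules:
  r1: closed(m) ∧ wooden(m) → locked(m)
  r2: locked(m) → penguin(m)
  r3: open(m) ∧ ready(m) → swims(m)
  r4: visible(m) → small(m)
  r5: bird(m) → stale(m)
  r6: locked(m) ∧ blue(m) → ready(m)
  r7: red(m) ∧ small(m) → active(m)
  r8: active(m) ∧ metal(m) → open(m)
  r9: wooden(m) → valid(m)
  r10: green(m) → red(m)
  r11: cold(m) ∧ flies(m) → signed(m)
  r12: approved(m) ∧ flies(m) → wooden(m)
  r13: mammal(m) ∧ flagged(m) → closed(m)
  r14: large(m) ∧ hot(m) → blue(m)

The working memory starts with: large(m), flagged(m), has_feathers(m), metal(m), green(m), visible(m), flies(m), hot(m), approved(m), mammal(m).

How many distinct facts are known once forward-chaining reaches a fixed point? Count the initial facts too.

22

Round 1: r4 [visible(m) → small(m)]; r10 [green(m) → red(m)]; r12 [approved(m) ∧ flies(m) → wooden(m)]; r13 [mammal(m) ∧ flagged(m) → closed(m)]; r14 [large(m) ∧ hot(m) → blue(m)]. Adds small(m), red(m), wooden(m), closed(m), blue(m).
Round 2: r1 [closed(m) ∧ wooden(m) → locked(m)]; r7 [red(m) ∧ small(m) → active(m)]; r9 [wooden(m) → valid(m)]. Adds locked(m), active(m), valid(m).
Round 3: r2 [locked(m) → penguin(m)]; r6 [locked(m) ∧ blue(m) → ready(m)]; r8 [active(m) ∧ metal(m) → open(m)]. Adds penguin(m), ready(m), open(m).
Round 4: r3 [open(m) ∧ ready(m) → swims(m)]. Adds swims(m).
Closure: {active(m), approved(m), blue(m), closed(m), flagged(m), flies(m), green(m), has_feathers(m), hot(m), large(m), locked(m), mammal(m), metal(m), open(m), penguin(m), ready(m), red(m), small(m), swims(m), valid(m), visible(m), wooden(m)} — 22 facts.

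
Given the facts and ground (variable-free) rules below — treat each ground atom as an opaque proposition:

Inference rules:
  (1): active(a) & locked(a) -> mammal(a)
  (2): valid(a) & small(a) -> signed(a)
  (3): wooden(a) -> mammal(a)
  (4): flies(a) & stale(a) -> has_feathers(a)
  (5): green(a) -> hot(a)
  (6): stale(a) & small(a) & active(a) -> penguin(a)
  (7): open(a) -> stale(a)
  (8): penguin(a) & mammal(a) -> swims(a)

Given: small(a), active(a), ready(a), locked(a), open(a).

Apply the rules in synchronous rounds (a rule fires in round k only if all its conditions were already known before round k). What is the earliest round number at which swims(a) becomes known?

[1] (1) [active(a) & locked(a) -> mammal(a)]; (7) [open(a) -> stale(a)]. ⇒ new: mammal(a), stale(a).
[2] (6) [stale(a) & small(a) & active(a) -> penguin(a)]. ⇒ new: penguin(a).
[3] (8) [penguin(a) & mammal(a) -> swims(a)]. ⇒ new: swims(a).
swims(a) first appears in round 3.

3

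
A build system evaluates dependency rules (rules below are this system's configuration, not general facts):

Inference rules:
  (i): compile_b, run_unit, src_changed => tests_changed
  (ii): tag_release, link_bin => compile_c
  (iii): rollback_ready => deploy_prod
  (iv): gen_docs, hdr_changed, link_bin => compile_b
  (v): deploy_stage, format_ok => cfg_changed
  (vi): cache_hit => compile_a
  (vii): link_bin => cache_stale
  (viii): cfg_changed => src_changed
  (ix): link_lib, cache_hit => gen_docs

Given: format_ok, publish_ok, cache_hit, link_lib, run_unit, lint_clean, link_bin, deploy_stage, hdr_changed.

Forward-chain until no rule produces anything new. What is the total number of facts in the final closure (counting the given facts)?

Round 1: (v) [deploy_stage, format_ok => cfg_changed]; (vi) [cache_hit => compile_a]; (vii) [link_bin => cache_stale]; (ix) [link_lib, cache_hit => gen_docs]. Adds cfg_changed, compile_a, cache_stale, gen_docs.
Round 2: (iv) [gen_docs, hdr_changed, link_bin => compile_b]; (viii) [cfg_changed => src_changed]. Adds compile_b, src_changed.
Round 3: (i) [compile_b, run_unit, src_changed => tests_changed]. Adds tests_changed.
Closure: {cache_hit, cache_stale, cfg_changed, compile_a, compile_b, deploy_stage, format_ok, gen_docs, hdr_changed, link_bin, link_lib, lint_clean, publish_ok, run_unit, src_changed, tests_changed} — 16 facts.

16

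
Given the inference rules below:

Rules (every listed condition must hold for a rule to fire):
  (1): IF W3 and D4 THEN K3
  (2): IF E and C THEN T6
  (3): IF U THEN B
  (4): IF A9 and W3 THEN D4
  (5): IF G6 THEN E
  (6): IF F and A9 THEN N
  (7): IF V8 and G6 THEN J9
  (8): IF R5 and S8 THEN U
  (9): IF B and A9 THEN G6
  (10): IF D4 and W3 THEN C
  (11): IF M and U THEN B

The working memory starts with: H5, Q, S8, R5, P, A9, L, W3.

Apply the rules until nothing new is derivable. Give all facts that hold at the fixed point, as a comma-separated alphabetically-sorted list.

Round 1: (4) [IF A9 and W3 THEN D4]; (8) [IF R5 and S8 THEN U]. New: D4, U.
Round 2: (1) [IF W3 and D4 THEN K3]; (3) [IF U THEN B]; (10) [IF D4 and W3 THEN C]. New: K3, B, C.
Round 3: (9) [IF B and A9 THEN G6]. New: G6.
Round 4: (5) [IF G6 THEN E]. New: E.
Round 5: (2) [IF E and C THEN T6]. New: T6.

A9, B, C, D4, E, G6, H5, K3, L, P, Q, R5, S8, T6, U, W3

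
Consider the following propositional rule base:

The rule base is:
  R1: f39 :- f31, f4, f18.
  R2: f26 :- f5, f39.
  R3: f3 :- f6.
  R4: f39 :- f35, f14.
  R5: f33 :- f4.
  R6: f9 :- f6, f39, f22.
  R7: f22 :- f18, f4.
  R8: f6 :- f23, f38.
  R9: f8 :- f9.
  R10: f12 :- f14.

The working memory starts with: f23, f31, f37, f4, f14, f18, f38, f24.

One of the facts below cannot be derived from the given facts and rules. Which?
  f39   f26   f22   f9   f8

f26

Round 1 — R1, R5, R7, R8, R10, derive f39, f33, f22, f6, f12.
Round 2 — R3, R6, derive f3, f9.
Round 3 — R9, derive f8.
Derived: f22 (round 1), f39 (round 1), f9 (round 2), f8 (round 3). f26 never appears in any round.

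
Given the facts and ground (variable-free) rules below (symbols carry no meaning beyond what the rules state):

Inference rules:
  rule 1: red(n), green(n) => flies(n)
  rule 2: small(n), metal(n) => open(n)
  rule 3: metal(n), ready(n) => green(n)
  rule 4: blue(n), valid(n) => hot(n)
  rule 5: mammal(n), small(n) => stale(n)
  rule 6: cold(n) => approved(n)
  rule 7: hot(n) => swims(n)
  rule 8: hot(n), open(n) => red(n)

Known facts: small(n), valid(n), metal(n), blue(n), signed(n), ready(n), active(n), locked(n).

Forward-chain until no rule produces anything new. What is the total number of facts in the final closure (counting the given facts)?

Round 1 — rule 2, rule 3, rule 4, derive open(n), green(n), hot(n).
Round 2 — rule 7, rule 8, derive swims(n), red(n).
Round 3 — rule 1, derive flies(n).
Closure: {active(n), blue(n), flies(n), green(n), hot(n), locked(n), metal(n), open(n), ready(n), red(n), signed(n), small(n), swims(n), valid(n)} — 14 facts.

14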